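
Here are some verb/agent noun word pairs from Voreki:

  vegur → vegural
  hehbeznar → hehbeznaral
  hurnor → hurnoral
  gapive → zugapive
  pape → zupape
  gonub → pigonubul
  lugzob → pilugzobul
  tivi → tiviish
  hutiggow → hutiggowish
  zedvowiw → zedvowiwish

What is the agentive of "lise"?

zulise

vegur and gonub both have last vowel 'u' yet inflect differently (vegural, pigonubul), so the last vowel is not what conditions the rule; the final letter is.
"lise" ends in -e. The stems ending in -e (gapive → zugapive, pape → zupape) add the prefix zu-.
So lise → zulise.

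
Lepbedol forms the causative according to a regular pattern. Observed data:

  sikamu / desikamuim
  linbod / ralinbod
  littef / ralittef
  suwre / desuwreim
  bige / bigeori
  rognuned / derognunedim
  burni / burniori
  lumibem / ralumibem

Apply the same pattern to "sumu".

"sumu" begins with s-. The stems beginning with s- (sikamu → desikamuim, suwre → desuwreim) add de- … -im around the stem.
The other patterns: stems beginning with l- add the prefix ra-; stems beginning with b- add -ori.
So sumu → desumuim.

desumuim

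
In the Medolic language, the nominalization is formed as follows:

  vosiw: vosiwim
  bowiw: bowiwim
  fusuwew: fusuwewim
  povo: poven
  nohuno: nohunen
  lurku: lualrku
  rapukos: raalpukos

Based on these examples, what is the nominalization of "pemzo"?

povo and rapukos both have last vowel 'o' yet inflect differently (poven, raalpukos), so the last vowel is not what conditions the rule; the final letter is.
"pemzo" ends in -o. The stems ending in -o (povo → poven, nohuno → nohunen) drop the final letter and add -en.
The other patterns: stems ending in -w add -im; stems ending in -s or -u insert -al- after the first vowel.
So pemzo → pemzen.

pemzen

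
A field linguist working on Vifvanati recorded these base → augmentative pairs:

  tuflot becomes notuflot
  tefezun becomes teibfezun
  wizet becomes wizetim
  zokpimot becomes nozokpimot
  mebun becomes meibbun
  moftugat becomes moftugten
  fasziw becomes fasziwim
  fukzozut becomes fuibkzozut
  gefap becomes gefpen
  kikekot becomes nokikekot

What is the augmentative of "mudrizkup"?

moftugat and fukzozut both end in -t yet inflect differently (moftugten, fuibkzozut), so the final letter is not what conditions the rule; the last vowel is.
"mudrizkup" has last vowel 'u'. The stems whose last vowel is 'u' (tefezun → teibfezun, mebun → meibbun, fukzozut → fuibkzozut) insert -ib- after the first vowel.
The other patterns: stems whose last vowel is 'a' delete the last vowel and add -en; stems whose last vowel is 'o' add the prefix no-; stems whose last vowel is 'e' or 'i' add -im.
So mudrizkup → muibdrizkup.

muibdrizkup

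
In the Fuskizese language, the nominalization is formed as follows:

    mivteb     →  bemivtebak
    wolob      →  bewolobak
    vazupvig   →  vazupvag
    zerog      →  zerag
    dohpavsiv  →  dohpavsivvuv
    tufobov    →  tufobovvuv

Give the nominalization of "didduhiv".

wolob and zerog both have last vowel 'o' yet inflect differently (bewolobak, zerag), so the last vowel is not what conditions the rule; the final letter is.
"didduhiv" ends in -v. The stems ending in -v (dohpavsiv → dohpavsivvuv, tufobov → tufobovvuv) double the final consonant and add -uv.
The other patterns: stems ending in -b add be- … -ak around the stem; stems ending in -g change the last vowel to 'a'.
So didduhiv → didduhivvuv.

didduhivvuv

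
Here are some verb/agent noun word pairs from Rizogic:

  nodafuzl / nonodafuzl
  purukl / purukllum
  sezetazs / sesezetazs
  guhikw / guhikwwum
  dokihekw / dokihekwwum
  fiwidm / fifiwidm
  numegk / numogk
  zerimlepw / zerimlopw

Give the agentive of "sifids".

dokihekw and zerimlepw both end in -w yet inflect differently (dokihekwwum, zerimlopw), so the final letter is not what conditions the rule; the second-to-last letter is.
"sifids" has second-to-last letter 'd'. The one such stem in the data (fiwidm → fifiwidm) repeats the first consonant+vowel as a prefix (as do nodafuzl, sezetazs), so the same rule applies.
So sifids → sisifids.

sisifids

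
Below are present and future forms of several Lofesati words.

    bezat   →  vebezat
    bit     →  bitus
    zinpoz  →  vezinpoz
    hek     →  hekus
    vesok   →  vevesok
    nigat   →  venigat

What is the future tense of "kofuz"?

vekofuz

vesok and hek both end in -k yet inflect differently (vevesok, hekus), so the final letter is not what conditions the rule; the number of vowels is.
"kofuz" has 2 vowels. The stems with 2 vowels (zinpoz → vezinpoz, nigat → venigat, bezat → vebezat) add the prefix ve-.
So kofuz → vekofuz.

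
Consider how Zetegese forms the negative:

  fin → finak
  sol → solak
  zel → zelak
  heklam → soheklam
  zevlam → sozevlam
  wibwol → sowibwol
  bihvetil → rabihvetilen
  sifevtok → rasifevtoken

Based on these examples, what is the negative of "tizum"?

sotizum

sol and wibwol both end in -l yet inflect differently (solak, sowibwol), so the final letter is not what conditions the rule; the number of vowels is.
"tizum" has 2 vowels. The stems with 2 vowels (heklam → soheklam, zevlam → sozevlam, wibwol → sowibwol) add the prefix so-.
So tizum → sotizum.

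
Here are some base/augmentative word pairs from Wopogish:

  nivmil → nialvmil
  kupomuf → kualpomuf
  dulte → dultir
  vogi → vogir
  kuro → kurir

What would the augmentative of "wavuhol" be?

"wavuhol" ends in a consonant. The stems ending in a consonant (nivmil → nialvmil, kupomuf → kualpomuf) insert -al- after the first vowel.
The other pattern: stems ending in a vowel drop the final letter and add -ir.
So wavuhol → waalvuhol.

waalvuhol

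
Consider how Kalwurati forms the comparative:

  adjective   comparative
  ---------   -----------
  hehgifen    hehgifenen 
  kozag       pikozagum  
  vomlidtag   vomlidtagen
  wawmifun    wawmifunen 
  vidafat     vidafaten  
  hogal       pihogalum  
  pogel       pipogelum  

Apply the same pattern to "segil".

pisegilum

kozag and vomlidtag both end in -g yet inflect differently (pikozagum, vomlidtagen), so the final letter is not what conditions the rule; the number of vowels is.
"segil" has 2 vowels. The stems with 2 vowels (hogal → pihogalum, kozag → pikozagum, pogel → pipogelum) add pi- … -um around the stem.
The other pattern: stems with 3 vowels add -en.
So segil → pisegilum.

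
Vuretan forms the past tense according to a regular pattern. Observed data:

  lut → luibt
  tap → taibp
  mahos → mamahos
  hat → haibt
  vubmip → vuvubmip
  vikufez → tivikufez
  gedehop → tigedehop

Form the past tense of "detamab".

tap and vubmip both end in -p yet inflect differently (taibp, vuvubmip), so the final letter is not what conditions the rule; the number of vowels is.
"detamab" has 3 vowels. The stems with 3 vowels (gedehop → tigedehop, vikufez → tivikufez) add the prefix ti-.
So detamab → tidetamab.

tidetamab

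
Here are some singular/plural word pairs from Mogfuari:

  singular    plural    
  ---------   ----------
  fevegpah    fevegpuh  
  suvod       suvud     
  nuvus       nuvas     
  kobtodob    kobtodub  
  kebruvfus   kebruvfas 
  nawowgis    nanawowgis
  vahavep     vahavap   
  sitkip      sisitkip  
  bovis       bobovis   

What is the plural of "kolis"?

"kolis" has last vowel 'i'. The stems whose last vowel is 'i' (bovis → bobovis, nawowgis → nanawowgis, sitkip → sisitkip) repeat the first consonant+vowel as a prefix.
The other patterns: stems whose last vowel is 'e' or 'u' change the last vowel to 'a'; stems whose last vowel is 'a' or 'o' change the last vowel to 'u'.
So kolis → kokolis.

kokolis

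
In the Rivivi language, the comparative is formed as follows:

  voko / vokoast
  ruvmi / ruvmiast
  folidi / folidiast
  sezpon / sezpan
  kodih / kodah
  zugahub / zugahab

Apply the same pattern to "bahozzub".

voko and sezpon both have last vowel 'o' yet inflect differently (vokoast, sezpan), so the last vowel is not what conditions the rule; whether the stem ends in a vowel or a consonant is.
"bahozzub" ends in a consonant. The stems ending in a consonant (sezpon → sezpan, kodih → kodah, zugahub → zugahab) change the last vowel to 'a'.
So bahozzub → bahozzab.

bahozzab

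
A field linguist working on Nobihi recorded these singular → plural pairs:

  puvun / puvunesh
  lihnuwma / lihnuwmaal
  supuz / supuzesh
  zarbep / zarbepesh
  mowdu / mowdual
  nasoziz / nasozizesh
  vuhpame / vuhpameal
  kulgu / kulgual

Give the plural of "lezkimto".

puvun and mowdu both have last vowel 'u' yet inflect differently (puvunesh, mowdual), so the last vowel is not what conditions the rule; whether the stem ends in a vowel or a consonant is.
"lezkimto" ends in a vowel. The stems ending in a vowel (mowdu → mowdual, lihnuwma → lihnuwmaal, vuhpame → vuhpameal) add -al.
So lezkimto → lezkimtoal.

lezkimtoal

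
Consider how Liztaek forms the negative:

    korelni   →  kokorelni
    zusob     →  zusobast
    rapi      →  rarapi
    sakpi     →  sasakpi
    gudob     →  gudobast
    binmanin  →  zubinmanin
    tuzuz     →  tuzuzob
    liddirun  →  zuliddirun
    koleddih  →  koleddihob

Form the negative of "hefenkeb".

hefenkebast

"hefenkeb" ends in -b. The stems ending in -b (zusob → zusobast, gudob → gudobast) add -ast.
So hefenkeb → hefenkebast.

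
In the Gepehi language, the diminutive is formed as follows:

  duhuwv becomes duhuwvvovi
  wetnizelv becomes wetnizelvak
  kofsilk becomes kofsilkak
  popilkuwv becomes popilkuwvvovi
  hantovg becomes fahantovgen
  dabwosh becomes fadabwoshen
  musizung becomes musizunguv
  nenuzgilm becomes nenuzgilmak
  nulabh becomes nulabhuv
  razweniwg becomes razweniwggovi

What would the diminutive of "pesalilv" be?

popilkuwv and wetnizelv both end in -v yet inflect differently (popilkuwvvovi, wetnizelvak), so the final letter is not what conditions the rule; the second-to-last letter is.
"pesalilv" has second-to-last letter 'l'. The stems whose second-to-last letter is 'l' (kofsilk → kofsilkak, wetnizelv → wetnizelvak, nenuzgilm → nenuzgilmak) add -ak.
The other patterns: stems whose second-to-last letter is 'w' double the final consonant and add -ovi; stems whose second-to-last letter is 'b' or 'n' add -uv; stems whose second-to-last letter is 's' or 'v' add fa- … -en around the stem.
So pesalilv → pesalilvak.

pesalilvak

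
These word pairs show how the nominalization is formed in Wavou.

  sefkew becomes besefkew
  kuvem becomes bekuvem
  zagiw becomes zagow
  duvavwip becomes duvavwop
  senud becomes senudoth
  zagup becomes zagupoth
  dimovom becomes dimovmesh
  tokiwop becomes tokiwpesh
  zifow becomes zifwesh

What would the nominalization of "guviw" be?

sefkew and zagiw both end in -w yet inflect differently (besefkew, zagow), so the final letter is not what conditions the rule; the last vowel is.
"guviw" has last vowel 'i'. The stems whose last vowel is 'i' (zagiw → zagow, duvavwip → duvavwop) change the last vowel to 'o'.
The other patterns: stems whose last vowel is 'e' add the prefix be-; stems whose last vowel is 'u' add -oth; stems whose last vowel is 'o' delete the last vowel and add -esh.
So guviw → guvow.

guvow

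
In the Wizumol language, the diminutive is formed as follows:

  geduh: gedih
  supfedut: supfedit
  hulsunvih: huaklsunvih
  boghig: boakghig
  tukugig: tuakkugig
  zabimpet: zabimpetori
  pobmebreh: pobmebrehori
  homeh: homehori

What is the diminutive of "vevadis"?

geduh and hulsunvih both end in -h yet inflect differently (gedih, huaklsunvih), so the final letter is not what conditions the rule; the last vowel is.
"vevadis" has last vowel 'i'. The stems whose last vowel is 'i' (hulsunvih → huaklsunvih, boghig → boakghig, tukugig → tuakkugig) insert -ak- after the first vowel.
The other patterns: stems whose last vowel is 'u' change the last vowel to 'i'; stems whose last vowel is 'e' add -ori.
So vevadis → veakvadis.

veakvadis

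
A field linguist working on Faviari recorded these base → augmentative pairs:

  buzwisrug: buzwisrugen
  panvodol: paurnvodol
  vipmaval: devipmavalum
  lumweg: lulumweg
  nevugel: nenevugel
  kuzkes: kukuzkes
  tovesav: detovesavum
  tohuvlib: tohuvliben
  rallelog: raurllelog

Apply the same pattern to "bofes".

"bofes" has last vowel 'e'. The stems whose last vowel is 'e' (nevugel → nenevugel, lumweg → lulumweg, kuzkes → kukuzkes) repeat the first consonant+vowel as a prefix.
So bofes → bobofes.

bobofes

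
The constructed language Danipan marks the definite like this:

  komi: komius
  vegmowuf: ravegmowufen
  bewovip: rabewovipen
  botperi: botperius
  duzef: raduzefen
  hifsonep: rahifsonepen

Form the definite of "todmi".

komi and bewovip both have last vowel 'i' yet inflect differently (komius, rabewovipen), so the last vowel is not what conditions the rule; the final letter is.
"todmi" ends in -i. The stems ending in -i (komi → komius, botperi → botperius) add -us.
So todmi → todmius.

todmius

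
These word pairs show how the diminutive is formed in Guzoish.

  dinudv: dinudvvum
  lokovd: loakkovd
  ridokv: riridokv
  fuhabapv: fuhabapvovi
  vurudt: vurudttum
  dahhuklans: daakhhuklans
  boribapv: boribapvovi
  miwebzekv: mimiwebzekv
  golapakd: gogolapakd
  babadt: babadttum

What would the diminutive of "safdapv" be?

safdapvovi

ridokv and dinudv both end in -v yet inflect differently (riridokv, dinudvvum), so the final letter is not what conditions the rule; the second-to-last letter is.
"safdapv" has second-to-last letter 'p'. The stems whose second-to-last letter is 'p' (boribapv → boribapvovi, fuhabapv → fuhabapvovi) add -ovi.
The other patterns: stems whose second-to-last letter is 'k' repeat the first consonant+vowel as a prefix; stems whose second-to-last letter is 'd' double the final consonant and add -um; stems whose second-to-last letter is 'n' or 'v' insert -ak- after the first vowel.
So safdapv → safdapvovi.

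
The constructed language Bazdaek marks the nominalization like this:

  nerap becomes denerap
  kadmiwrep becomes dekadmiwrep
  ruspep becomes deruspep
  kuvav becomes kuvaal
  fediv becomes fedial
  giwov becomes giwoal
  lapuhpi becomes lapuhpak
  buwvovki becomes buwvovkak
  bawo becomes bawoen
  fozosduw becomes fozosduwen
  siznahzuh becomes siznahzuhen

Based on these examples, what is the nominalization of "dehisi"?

nerap and kuvav both have last vowel 'a' yet inflect differently (denerap, kuvaal), so the last vowel is not what conditions the rule; the final letter is.
"dehisi" ends in -i. The stems ending in -i (lapuhpi → lapuhpak, buwvovki → buwvovkak) drop the final letter and add -ak.
The other patterns: stems ending in -p add the prefix de-; stems ending in -v drop the final letter and add -al; stems ending in -h, -o or -w add -en.
So dehisi → dehisak.

dehisak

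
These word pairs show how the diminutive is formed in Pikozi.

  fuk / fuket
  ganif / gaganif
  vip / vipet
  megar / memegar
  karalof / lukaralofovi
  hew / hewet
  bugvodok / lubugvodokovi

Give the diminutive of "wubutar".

"wubutar" has 3 vowels. The stems with 3 vowels (bugvodok → lubugvodokovi, karalof → lukaralofovi) add lu- … -ovi around the stem.
The other patterns: stems with 1 vowel add -et; stems with 2 vowels repeat the first consonant+vowel as a prefix.
So wubutar → luwubutarovi.

luwubutarovi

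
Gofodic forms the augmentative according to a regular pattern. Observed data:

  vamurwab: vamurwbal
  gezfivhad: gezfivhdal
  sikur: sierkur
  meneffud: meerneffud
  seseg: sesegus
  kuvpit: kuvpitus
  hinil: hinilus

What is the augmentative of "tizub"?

tierzub

gezfivhad and meneffud both end in -d yet inflect differently (gezfivhdal, meerneffud), so the final letter is not what conditions the rule; the last vowel is.
"tizub" has last vowel 'u'. The stems whose last vowel is 'u' (sikur → sierkur, meneffud → meerneffud) insert -er- after the first vowel.
The other patterns: stems whose last vowel is 'a' delete the last vowel and add -al; stems whose last vowel is 'e' or 'i' add -us.
So tizub → tierzub.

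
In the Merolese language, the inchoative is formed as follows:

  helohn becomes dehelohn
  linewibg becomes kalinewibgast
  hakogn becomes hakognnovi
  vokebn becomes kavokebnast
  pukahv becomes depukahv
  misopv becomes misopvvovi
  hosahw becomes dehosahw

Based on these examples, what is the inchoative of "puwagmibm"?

kapuwagmibmast

hakogn and vokebn both end in -n yet inflect differently (hakognnovi, kavokebnast), so the final letter is not what conditions the rule; the second-to-last letter is.
"puwagmibm" has second-to-last letter 'b'. The stems whose second-to-last letter is 'b' (linewibg → kalinewibgast, vokebn → kavokebnast) add ka- … -ast around the stem.
So puwagmibm → kapuwagmibmast.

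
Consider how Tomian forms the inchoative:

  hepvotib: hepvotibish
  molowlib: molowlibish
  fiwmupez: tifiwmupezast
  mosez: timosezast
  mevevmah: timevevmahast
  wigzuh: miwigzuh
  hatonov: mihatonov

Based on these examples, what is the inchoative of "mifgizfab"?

timifgizfabast

"mifgizfab" has last vowel 'a'. The one such stem in the data (mevevmah → timevevmahast) adds ti- … -ast around the stem, so the same rule applies.
The other patterns: stems whose last vowel is 'i' add -ish; stems whose last vowel is 'o' or 'u' add the prefix mi-.
So mifgizfab → timifgizfabast.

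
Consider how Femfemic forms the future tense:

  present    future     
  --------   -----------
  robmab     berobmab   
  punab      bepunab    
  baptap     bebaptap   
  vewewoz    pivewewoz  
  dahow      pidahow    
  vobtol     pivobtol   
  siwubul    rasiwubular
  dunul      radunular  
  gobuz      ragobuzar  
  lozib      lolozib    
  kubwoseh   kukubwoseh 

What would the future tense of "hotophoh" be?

vobtol and siwubul both end in -l yet inflect differently (pivobtol, rasiwubular), so the final letter is not what conditions the rule; the last vowel is.
"hotophoh" has last vowel 'o'. The stems whose last vowel is 'o' (vewewoz → pivewewoz, dahow → pidahow, vobtol → pivobtol) add the prefix pi-.
The other patterns: stems whose last vowel is 'a' add the prefix be-; stems whose last vowel is 'u' add ra- … -ar around the stem; stems whose last vowel is 'e' or 'i' repeat the first consonant+vowel as a prefix.
So hotophoh → pihotophoh.

pihotophoh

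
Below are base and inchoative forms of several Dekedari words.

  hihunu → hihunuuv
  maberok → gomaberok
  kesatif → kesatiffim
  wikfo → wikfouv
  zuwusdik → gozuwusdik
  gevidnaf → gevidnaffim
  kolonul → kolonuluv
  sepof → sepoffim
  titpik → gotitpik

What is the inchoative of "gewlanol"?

kesatif and titpik both have last vowel 'i' yet inflect differently (kesatiffim, gotitpik), so the last vowel is not what conditions the rule; the final letter is.
"gewlanol" ends in -l. The one such stem in the data (kolonul → kolonuluv) adds -uv, so the same rule applies.
The other patterns: stems ending in -f double the final consonant and add -im; stems ending in -k add the prefix go-.
So gewlanol → gewlanoluv.

gewlanoluv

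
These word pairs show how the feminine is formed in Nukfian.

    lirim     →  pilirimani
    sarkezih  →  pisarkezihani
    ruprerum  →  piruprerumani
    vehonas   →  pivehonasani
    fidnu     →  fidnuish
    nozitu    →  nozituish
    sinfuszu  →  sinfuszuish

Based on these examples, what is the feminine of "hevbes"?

pihevbesani

ruprerum and fidnu both have last vowel 'u' yet inflect differently (piruprerumani, fidnuish), so the last vowel is not what conditions the rule; whether the stem ends in a vowel or a consonant is.
"hevbes" ends in a consonant. The stems ending in a consonant (lirim → pilirimani, sarkezih → pisarkezihani, ruprerum → piruprerumani) add pi- … -ani around the stem.
The other pattern: stems ending in a vowel add -ish.
So hevbes → pihevbesani.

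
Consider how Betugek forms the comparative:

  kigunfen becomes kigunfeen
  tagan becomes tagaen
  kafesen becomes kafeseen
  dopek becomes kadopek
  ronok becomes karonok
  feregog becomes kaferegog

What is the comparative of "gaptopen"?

gaptopeen

"gaptopen" ends in -n. The stems ending in -n (kigunfen → kigunfeen, tagan → tagaen, kafesen → kafeseen) drop the final letter and add -en.
So gaptopen → gaptopeen.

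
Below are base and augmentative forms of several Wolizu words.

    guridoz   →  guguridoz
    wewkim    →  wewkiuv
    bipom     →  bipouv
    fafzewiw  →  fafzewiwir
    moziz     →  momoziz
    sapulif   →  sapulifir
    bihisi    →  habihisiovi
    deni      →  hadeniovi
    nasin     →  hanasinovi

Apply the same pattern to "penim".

wewkim and moziz both have last vowel 'i' yet inflect differently (wewkiuv, momoziz), so the last vowel is not what conditions the rule; the final letter is.
"penim" ends in -m. The stems ending in -m (bipom → bipouv, wewkim → wewkiuv) drop the final letter and add -uv.
The other patterns: stems ending in -z repeat the first consonant+vowel as a prefix; stems ending in -i or -n add ha- … -ovi around the stem; stems ending in -f or -w add -ir.
So penim → peniuv.

peniuv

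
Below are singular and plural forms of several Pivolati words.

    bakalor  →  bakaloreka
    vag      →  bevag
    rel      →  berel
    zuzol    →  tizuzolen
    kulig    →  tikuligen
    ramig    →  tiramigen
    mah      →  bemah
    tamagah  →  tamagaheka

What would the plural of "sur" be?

rel and zuzol both end in -l yet inflect differently (berel, tizuzolen), so the final letter is not what conditions the rule; the number of vowels is.
"sur" has 1 vowel. The stems with 1 vowel (mah → bemah, rel → berel, vag → bevag) add the prefix be-.
So sur → besur.

besur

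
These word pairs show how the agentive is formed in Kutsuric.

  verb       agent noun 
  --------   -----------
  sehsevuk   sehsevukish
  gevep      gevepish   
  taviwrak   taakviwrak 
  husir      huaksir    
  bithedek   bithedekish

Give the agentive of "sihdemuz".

sihdemuzish

taviwrak and sehsevuk both end in -k yet inflect differently (taakviwrak, sehsevukish), so the final letter is not what conditions the rule; the last vowel is.
"sihdemuz" has last vowel 'u'. The one such stem in the data (sehsevuk → sehsevukish) adds -ish, so the same rule applies.
The other pattern: stems whose last vowel is 'a' or 'i' insert -ak- after the first vowel.
So sihdemuz → sihdemuzish.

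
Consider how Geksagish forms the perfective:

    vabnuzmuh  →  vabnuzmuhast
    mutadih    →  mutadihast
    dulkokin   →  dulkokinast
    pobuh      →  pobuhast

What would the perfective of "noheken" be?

nohekenast

Every pair shown (vabnuzmuh → vabnuzmuhast, mutadih → mutadihast, dulkokin → dulkokinast, …) follows the same rule: add -ast.
So noheken → nohekenast.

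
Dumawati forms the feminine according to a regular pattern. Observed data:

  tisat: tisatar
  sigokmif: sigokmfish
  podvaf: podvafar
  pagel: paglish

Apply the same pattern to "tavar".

tavarar

"tavar" has last vowel 'a'. The stems whose last vowel is 'a' (podvaf → podvafar, tisat → tisatar) add -ar.
The other pattern: stems whose last vowel is 'e' or 'i' delete the last vowel and add -ish.
So tavar → tavarar.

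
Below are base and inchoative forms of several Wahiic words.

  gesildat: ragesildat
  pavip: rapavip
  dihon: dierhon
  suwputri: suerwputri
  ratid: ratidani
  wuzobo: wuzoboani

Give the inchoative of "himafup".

rahimafup

pavip and suwputri both have last vowel 'i' yet inflect differently (rapavip, suerwputri), so the last vowel is not what conditions the rule; the final letter is.
"himafup" ends in -p. The one such stem in the data (pavip → rapavip) adds the prefix ra-, so the same rule applies.
So himafup → rahimafup.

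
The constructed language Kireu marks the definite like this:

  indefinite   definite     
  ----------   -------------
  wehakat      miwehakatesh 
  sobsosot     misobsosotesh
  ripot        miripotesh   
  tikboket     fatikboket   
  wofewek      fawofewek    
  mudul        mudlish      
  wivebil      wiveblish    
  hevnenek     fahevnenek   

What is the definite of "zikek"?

sobsosot and tikboket both end in -t yet inflect differently (misobsosotesh, fatikboket), so the final letter is not what conditions the rule; the last vowel is.
"zikek" has last vowel 'e'. The stems whose last vowel is 'e' (hevnenek → fahevnenek, wofewek → fawofewek, tikboket → fatikboket) add the prefix fa-.
The other patterns: stems whose last vowel is 'a' or 'o' add mi- … -esh around the stem; stems whose last vowel is 'i' or 'u' delete the last vowel and add -ish.
So zikek → fazikek.

fazikek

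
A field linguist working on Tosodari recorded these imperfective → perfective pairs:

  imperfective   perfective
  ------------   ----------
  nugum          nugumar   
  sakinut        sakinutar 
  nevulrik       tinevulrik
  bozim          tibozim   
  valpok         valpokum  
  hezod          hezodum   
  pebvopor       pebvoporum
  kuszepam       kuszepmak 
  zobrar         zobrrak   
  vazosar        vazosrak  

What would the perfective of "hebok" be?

hebokum

nugum and bozim both end in -m yet inflect differently (nugumar, tibozim), so the final letter is not what conditions the rule; the last vowel is.
"hebok" has last vowel 'o'. The stems whose last vowel is 'o' (valpok → valpokum, hezod → hezodum, pebvopor → pebvoporum) add -um.
The other patterns: stems whose last vowel is 'u' add -ar; stems whose last vowel is 'i' add the prefix ti-; stems whose last vowel is 'a' delete the last vowel and add -ak.
So hebok → hebokum.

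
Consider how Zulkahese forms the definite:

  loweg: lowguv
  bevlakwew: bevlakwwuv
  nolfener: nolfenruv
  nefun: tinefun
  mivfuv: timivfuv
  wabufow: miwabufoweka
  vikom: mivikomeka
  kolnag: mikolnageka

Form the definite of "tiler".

tilruv

bevlakwew and wabufow both end in -w yet inflect differently (bevlakwwuv, miwabufoweka), so the final letter is not what conditions the rule; the last vowel is.
"tiler" has last vowel 'e'. The stems whose last vowel is 'e' (loweg → lowguv, bevlakwew → bevlakwwuv, nolfener → nolfenruv) delete the last vowel and add -uv.
The other patterns: stems whose last vowel is 'u' add the prefix ti-; stems whose last vowel is 'a' or 'o' add mi- … -eka around the stem.
So tiler → tilruv.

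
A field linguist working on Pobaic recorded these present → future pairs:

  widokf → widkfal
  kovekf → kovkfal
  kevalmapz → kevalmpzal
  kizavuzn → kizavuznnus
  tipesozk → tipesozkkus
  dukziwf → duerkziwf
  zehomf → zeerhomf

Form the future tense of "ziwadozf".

"ziwadozf" has second-to-last letter 'z'. The stems whose second-to-last letter is 'z' (kizavuzn → kizavuznnus, tipesozk → tipesozkkus) double the final consonant and add -us.
The other patterns: stems whose second-to-last letter is 'k' or 'p' delete the last vowel and add -al; stems whose second-to-last letter is 'm' or 'w' insert -er- after the first vowel.
So ziwadozf → ziwadozffus.

ziwadozffus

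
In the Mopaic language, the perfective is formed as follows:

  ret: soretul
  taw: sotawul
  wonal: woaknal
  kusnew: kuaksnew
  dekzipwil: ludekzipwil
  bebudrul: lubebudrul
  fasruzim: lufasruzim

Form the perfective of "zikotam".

luzikotam

taw and kusnew both end in -w yet inflect differently (sotawul, kuaksnew), so the final letter is not what conditions the rule; the number of vowels is.
"zikotam" has 3 vowels. The stems with 3 vowels (dekzipwil → ludekzipwil, bebudrul → lubebudrul, fasruzim → lufasruzim) add the prefix lu-.
So zikotam → luzikotam.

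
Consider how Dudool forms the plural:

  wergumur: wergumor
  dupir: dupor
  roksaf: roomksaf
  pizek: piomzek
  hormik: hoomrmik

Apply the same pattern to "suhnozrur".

suhnozror

dupir and hormik both have last vowel 'i' yet inflect differently (dupor, hoomrmik), so the last vowel is not what conditions the rule; the final letter is.
"suhnozrur" ends in -r. The stems ending in -r (wergumur → wergumor, dupir → dupor) change the last vowel to 'o'.
The other pattern: stems ending in -f or -k insert -om- after the first vowel.
So suhnozrur → suhnozror.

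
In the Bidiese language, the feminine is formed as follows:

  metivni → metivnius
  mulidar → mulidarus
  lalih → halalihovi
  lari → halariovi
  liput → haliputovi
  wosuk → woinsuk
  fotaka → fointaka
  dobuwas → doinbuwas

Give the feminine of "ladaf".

haladafovi

metivni and lari both end in -i yet inflect differently (metivnius, halariovi), so the final letter is not what conditions the rule; the first letter is.
"ladaf" begins with l-. The stems beginning with l- (lalih → halalihovi, lari → halariovi, liput → haliputovi) add ha- … -ovi around the stem.
The other patterns: stems beginning with m- add -us; stems beginning with d-, f- or w- insert -in- after the first vowel.
So ladaf → haladafovi.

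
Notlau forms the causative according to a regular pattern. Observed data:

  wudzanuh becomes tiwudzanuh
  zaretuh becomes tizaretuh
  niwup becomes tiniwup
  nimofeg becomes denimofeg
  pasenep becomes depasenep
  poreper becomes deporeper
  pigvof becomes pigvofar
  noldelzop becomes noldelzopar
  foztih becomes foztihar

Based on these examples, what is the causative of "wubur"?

tiwubur

niwup and pasenep both end in -p yet inflect differently (tiniwup, depasenep), so the final letter is not what conditions the rule; the last vowel is.
"wubur" has last vowel 'u'. The stems whose last vowel is 'u' (wudzanuh → tiwudzanuh, zaretuh → tizaretuh, niwup → tiniwup) add the prefix ti-.
So wubur → tiwubur.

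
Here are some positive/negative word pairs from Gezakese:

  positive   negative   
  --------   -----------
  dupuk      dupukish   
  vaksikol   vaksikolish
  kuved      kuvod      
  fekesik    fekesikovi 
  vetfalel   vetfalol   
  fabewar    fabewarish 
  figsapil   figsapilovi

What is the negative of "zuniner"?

figsapil and vetfalel both end in -l yet inflect differently (figsapilovi, vetfalol), so the final letter is not what conditions the rule; the last vowel is.
"zuniner" has last vowel 'e'. The stems whose last vowel is 'e' (vetfalel → vetfalol, kuved → kuvod) change the last vowel to 'o'.
So zuniner → zuninor.

zuninor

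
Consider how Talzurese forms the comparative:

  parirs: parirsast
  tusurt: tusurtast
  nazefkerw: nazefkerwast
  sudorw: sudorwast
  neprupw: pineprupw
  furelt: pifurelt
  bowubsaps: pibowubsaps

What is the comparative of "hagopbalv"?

"hagopbalv" has second-to-last letter 'l'. The one such stem in the data (furelt → pifurelt) adds the prefix pi-, so the same rule applies.
The other pattern: stems whose second-to-last letter is 'r' add -ast.
So hagopbalv → pihagopbalv.

pihagopbalv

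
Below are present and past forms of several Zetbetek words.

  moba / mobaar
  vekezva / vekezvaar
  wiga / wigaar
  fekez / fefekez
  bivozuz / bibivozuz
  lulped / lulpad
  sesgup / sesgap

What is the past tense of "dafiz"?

fekez and lulped both have last vowel 'e' yet inflect differently (fefekez, lulpad), so the last vowel is not what conditions the rule; the final letter is.
"dafiz" ends in -z. The stems ending in -z (fekez → fefekez, bivozuz → bibivozuz) repeat the first consonant+vowel as a prefix.
The other patterns: stems ending in -a add -ar; stems ending in -d or -p change the last vowel to 'a'.
So dafiz → dadafiz.

dadafiz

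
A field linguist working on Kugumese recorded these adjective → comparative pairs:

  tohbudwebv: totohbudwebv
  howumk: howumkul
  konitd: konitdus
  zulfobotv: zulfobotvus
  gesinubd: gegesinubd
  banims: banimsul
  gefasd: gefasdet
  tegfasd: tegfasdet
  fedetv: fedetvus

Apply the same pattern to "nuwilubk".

fedetv and tohbudwebv both end in -v yet inflect differently (fedetvus, totohbudwebv), so the final letter is not what conditions the rule; the second-to-last letter is.
"nuwilubk" has second-to-last letter 'b'. The stems whose second-to-last letter is 'b' (tohbudwebv → totohbudwebv, gesinubd → gegesinubd) repeat the first consonant+vowel as a prefix.
The other patterns: stems whose second-to-last letter is 't' add -us; stems whose second-to-last letter is 'm' add -ul; stems whose second-to-last letter is 's' add -et.
So nuwilubk → nunuwilubk.

nunuwilubk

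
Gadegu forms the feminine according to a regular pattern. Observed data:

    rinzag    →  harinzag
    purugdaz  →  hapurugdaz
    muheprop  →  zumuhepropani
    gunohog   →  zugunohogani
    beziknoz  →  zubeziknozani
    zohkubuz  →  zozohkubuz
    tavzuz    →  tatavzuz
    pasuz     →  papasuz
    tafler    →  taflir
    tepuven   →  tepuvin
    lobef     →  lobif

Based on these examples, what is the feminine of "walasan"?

hawalasan

"walasan" has last vowel 'a'. The stems whose last vowel is 'a' (rinzag → harinzag, purugdaz → hapurugdaz) add the prefix ha-.
So walasan → hawalasan.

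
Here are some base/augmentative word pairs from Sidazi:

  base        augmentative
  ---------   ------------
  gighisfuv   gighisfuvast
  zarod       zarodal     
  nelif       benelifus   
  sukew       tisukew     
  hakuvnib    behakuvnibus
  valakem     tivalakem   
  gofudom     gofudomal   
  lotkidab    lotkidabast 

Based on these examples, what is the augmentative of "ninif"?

valakem and gofudom both end in -m yet inflect differently (tivalakem, gofudomal), so the final letter is not what conditions the rule; the last vowel is.
"ninif" has last vowel 'i'. The stems whose last vowel is 'i' (nelif → benelifus, hakuvnib → behakuvnibus) add be- … -us around the stem.
So ninif → beninifus.

beninifus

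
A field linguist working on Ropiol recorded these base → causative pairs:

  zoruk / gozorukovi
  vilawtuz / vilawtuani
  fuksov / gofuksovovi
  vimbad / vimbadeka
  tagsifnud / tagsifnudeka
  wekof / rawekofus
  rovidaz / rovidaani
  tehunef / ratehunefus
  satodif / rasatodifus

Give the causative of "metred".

metredeka

vilawtuz and tagsifnud both have last vowel 'u' yet inflect differently (vilawtuani, tagsifnudeka), so the last vowel is not what conditions the rule; the final letter is.
"metred" ends in -d. The stems ending in -d (tagsifnud → tagsifnudeka, vimbad → vimbadeka) add -eka.
The other patterns: stems ending in -z drop the final letter and add -ani; stems ending in -f add ra- … -us around the stem; stems ending in -k or -v add go- … -ovi around the stem.
So metred → metredeka.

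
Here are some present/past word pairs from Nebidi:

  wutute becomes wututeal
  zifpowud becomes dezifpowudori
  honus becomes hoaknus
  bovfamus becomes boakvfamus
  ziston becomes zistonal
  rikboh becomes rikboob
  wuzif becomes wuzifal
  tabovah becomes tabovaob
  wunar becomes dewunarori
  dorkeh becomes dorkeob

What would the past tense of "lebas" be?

leakbas

wunar and tabovah both have last vowel 'a' yet inflect differently (dewunarori, tabovaob), so the last vowel is not what conditions the rule; the final letter is.
"lebas" ends in -s. The stems ending in -s (honus → hoaknus, bovfamus → boakvfamus) insert -ak- after the first vowel.
So lebas → leakbas.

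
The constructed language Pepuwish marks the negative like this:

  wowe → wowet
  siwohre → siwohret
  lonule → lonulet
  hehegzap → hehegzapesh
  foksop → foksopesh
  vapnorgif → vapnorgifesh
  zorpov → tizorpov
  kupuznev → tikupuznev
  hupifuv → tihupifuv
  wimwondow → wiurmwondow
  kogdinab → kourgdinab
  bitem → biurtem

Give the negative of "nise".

foksop and zorpov both have last vowel 'o' yet inflect differently (foksopesh, tizorpov), so the last vowel is not what conditions the rule; the final letter is.
"nise" ends in -e. The stems ending in -e (wowe → wowet, siwohre → siwohret, lonule → lonulet) drop the final letter and add -et.
So nise → niset.

niset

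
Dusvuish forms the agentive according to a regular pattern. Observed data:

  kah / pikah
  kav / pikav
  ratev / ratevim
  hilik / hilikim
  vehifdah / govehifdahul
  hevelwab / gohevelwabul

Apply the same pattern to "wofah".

wofahim

"wofah" has 2 vowels. The stems with 2 vowels (ratev → ratevim, hilik → hilikim) add -im.
The other patterns: stems with 1 vowel add the prefix pi-; stems with 3 vowels add go- … -ul around the stem.
So wofah → wofahim.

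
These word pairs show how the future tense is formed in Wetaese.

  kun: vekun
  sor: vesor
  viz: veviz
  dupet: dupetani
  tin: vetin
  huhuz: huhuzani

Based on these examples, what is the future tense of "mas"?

vemas

huhuz and viz both end in -z yet inflect differently (huhuzani, veviz), so the final letter is not what conditions the rule; the number of vowels is.
"mas" has 1 vowel. The stems with 1 vowel (viz → veviz, sor → vesor, kun → vekun) add the prefix ve-.
So mas → vemas.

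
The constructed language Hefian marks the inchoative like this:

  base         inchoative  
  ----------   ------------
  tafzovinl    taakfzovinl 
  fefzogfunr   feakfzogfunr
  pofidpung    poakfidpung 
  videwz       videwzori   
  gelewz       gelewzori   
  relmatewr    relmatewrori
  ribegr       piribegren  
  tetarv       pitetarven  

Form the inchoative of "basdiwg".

fefzogfunr and relmatewr both end in -r yet inflect differently (feakfzogfunr, relmatewrori), so the final letter is not what conditions the rule; the second-to-last letter is.
"basdiwg" has second-to-last letter 'w'. The stems whose second-to-last letter is 'w' (videwz → videwzori, gelewz → gelewzori, relmatewr → relmatewrori) add -ori.
The other patterns: stems whose second-to-last letter is 'n' insert -ak- after the first vowel; stems whose second-to-last letter is 'g' or 'r' add pi- … -en around the stem.
So basdiwg → basdiwgori.

basdiwgori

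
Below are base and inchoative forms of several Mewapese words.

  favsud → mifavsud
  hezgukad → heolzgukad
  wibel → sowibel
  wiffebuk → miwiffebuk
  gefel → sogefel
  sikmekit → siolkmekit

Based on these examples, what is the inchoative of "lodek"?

"lodek" has last vowel 'e'. The stems whose last vowel is 'e' (gefel → sogefel, wibel → sowibel) add the prefix so-.
So lodek → solodek.

solodek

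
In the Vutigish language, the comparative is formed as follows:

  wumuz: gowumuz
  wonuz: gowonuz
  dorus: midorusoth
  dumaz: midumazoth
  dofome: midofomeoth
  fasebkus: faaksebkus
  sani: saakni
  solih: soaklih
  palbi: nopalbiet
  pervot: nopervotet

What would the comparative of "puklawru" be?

nopuklawruet

"puklawru" begins with p-. The stems beginning with p- (palbi → nopalbiet, pervot → nopervotet) add no- … -et around the stem.
So puklawru → nopuklawruet.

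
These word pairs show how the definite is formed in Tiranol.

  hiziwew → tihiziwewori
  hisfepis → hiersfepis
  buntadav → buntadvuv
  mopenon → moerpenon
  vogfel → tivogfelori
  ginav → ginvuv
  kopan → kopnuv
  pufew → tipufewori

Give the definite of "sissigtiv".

"sissigtiv" has last vowel 'i'. The one such stem in the data (hisfepis → hiersfepis) inserts -er- after the first vowel (as does mopenon), so the same rule applies.
So sissigtiv → sierssigtiv.

sierssigtiv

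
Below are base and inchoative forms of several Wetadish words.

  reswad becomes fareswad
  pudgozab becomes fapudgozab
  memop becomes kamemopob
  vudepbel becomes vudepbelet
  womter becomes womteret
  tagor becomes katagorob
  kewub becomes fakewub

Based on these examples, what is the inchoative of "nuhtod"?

"nuhtod" has last vowel 'o'. The stems whose last vowel is 'o' (tagor → katagorob, memop → kamemopob) add ka- … -ob around the stem.
So nuhtod → kanuhtodob.

kanuhtodob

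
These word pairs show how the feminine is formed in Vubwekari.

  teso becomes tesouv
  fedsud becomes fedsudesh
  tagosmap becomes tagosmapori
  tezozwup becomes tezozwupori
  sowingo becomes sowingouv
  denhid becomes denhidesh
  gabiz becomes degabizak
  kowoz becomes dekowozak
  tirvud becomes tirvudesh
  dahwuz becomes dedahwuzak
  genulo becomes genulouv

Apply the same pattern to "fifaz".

defifazak

dahwuz and tirvud both have last vowel 'u' yet inflect differently (dedahwuzak, tirvudesh), so the last vowel is not what conditions the rule; the final letter is.
"fifaz" ends in -z. The stems ending in -z (dahwuz → dedahwuzak, gabiz → degabizak, kowoz → dekowozak) add de- … -ak around the stem.
The other patterns: stems ending in -d add -esh; stems ending in -p add -ori; stems ending in -o add -uv.
So fifaz → defifazak.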